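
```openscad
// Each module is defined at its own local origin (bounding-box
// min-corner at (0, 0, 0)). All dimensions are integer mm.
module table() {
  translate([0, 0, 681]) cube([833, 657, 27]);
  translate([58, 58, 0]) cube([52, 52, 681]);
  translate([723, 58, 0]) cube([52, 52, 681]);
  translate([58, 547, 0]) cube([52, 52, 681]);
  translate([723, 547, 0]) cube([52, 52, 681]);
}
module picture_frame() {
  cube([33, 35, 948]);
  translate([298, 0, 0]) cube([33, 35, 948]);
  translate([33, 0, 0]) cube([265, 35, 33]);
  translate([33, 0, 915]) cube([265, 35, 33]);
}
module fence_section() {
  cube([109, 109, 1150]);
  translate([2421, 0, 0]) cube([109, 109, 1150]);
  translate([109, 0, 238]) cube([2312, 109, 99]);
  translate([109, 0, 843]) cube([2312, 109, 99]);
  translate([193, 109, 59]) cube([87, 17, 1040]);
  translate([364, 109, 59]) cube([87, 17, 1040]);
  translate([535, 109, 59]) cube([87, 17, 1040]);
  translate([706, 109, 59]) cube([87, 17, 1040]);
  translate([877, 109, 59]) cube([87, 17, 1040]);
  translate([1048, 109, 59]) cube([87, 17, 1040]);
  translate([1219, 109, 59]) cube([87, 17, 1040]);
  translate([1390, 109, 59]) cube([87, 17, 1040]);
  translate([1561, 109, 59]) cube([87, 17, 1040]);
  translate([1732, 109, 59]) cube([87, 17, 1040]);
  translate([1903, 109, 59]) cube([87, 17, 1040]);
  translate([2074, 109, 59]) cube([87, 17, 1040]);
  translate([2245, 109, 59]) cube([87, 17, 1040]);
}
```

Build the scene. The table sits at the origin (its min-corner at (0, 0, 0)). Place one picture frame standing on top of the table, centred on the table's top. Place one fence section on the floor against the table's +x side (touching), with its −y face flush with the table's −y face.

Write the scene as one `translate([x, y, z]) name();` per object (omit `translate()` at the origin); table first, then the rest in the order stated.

table();
translate([251, 311, 708]) picture_frame();
translate([833, 0, 0]) fence_section();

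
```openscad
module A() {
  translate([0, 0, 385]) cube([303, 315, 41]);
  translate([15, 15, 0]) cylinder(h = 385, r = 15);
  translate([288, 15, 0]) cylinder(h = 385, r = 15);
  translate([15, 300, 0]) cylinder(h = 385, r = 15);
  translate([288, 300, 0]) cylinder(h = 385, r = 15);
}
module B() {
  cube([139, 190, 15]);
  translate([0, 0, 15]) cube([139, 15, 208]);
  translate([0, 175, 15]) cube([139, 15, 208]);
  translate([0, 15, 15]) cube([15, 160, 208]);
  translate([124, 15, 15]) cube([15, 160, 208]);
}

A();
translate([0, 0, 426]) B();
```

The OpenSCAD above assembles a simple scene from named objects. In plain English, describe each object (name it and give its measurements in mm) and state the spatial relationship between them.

A is a four-legged stool. The seat is 303×315 mm, 41 mm thick, top at z = 426 mm. It stands on four round legs, each 30 mm in diameter, from z = 0 to the seat underside, each leg's axis is inset half a diameter from the nearest pair of seat edges (so the leg's bounding box is flush with the corner).

B is an open storage box with external size 139×190×223 mm and wall thickness 15 mm (the base is also 15 mm thick). The base covers the whole footprint; the four walls stand on the base, with the y-facing walls full-width and the x-facing walls fitting between their inner faces.

The open box is on top of the stool.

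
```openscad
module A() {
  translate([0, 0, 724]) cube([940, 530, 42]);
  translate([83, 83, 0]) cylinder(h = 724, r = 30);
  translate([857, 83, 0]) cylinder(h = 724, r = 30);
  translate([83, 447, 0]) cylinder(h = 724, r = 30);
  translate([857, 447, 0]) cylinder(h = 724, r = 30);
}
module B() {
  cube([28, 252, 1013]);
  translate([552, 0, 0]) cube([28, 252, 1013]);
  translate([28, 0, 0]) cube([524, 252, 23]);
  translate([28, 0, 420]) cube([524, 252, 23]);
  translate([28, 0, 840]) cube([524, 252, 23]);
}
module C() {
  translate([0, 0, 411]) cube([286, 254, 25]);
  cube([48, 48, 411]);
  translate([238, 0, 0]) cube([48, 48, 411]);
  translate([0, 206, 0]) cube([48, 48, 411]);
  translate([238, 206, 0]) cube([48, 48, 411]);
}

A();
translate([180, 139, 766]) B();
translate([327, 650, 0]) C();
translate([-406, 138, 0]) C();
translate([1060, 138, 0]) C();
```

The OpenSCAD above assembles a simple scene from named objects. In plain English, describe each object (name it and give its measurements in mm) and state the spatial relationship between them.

A is a table: top 940 mm (x) × 530 mm (y), 42 mm thick, upper face at z = 766 mm, on four round legs of 60 mm diameter, each leg's bounding box inset 53 mm from the nearest pair of top edges, running from z = 0 to the bottom of the top.

B is a bookshelf 580 mm wide overall, 252 mm deep and 1013 mm tall. The two sides are 28 mm thick vertical panels. 3 horizontal shelves of 23 mm thickness span between the inner faces of the sides; the lowest shelf sits on the floor and shelves are stacked with a clear vertical gap of 397 mm between each pair.

C is a four-legged stool. The seat is a 286×254×25 mm slab whose top surface is at z = 436 mm; four square legs, each 48×48 mm in cross-section, run from the floor (z = 0) to the underside of the seat, each flush with a corner of the seat.

The bookshelf is on top of the table, centred. Three stools sit around the table at the +y, −x, +x sides.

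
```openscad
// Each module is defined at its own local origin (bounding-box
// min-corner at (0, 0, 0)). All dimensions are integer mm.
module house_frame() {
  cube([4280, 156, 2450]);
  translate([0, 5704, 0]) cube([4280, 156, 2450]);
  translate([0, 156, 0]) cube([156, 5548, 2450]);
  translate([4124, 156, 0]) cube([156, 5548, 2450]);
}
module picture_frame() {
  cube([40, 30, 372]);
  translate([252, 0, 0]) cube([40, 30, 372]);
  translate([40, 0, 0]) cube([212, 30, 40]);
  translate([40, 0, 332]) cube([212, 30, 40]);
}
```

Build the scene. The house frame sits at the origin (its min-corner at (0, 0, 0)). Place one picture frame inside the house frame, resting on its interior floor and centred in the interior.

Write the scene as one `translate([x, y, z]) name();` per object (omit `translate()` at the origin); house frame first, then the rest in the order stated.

house_frame();
translate([1994, 2915, 0]) picture_frame();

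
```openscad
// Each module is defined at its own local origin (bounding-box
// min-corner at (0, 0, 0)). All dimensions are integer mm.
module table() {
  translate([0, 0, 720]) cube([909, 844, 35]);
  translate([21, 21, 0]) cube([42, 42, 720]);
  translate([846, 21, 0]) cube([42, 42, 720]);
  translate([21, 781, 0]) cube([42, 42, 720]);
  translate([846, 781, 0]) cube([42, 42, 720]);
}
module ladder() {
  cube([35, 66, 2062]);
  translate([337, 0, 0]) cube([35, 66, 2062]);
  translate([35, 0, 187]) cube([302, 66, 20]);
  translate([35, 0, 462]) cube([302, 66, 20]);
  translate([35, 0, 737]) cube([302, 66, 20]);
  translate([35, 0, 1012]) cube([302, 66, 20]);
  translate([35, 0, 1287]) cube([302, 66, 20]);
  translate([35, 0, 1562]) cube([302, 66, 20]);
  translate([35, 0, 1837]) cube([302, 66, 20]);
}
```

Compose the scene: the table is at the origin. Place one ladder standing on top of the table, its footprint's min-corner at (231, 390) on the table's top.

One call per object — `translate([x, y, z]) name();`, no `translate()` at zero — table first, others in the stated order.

table();
translate([231, 390, 755]) ladder();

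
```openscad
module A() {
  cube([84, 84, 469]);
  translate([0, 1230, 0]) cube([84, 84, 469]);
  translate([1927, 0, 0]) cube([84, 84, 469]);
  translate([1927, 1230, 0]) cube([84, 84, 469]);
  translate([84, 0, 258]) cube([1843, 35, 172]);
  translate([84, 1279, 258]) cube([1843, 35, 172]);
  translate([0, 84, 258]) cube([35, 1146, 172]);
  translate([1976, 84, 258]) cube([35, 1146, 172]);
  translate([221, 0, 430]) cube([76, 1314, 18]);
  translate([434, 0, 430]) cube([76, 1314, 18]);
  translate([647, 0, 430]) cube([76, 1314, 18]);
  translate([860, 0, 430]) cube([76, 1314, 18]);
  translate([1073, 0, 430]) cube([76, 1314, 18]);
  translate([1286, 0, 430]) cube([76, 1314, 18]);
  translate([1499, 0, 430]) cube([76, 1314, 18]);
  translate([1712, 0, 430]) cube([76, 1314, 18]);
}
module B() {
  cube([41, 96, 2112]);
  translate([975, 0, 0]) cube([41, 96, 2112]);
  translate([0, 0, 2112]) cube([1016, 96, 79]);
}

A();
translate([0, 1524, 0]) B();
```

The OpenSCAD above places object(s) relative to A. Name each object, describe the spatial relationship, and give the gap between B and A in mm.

The door frame's nearest face is 210 mm from the bed frame's +y face.

A is a bed frame. B is a door frame. The door frame is on the floor beside the bed frame on its +y side. The gap between the door frame and the bed frame is 210 mm.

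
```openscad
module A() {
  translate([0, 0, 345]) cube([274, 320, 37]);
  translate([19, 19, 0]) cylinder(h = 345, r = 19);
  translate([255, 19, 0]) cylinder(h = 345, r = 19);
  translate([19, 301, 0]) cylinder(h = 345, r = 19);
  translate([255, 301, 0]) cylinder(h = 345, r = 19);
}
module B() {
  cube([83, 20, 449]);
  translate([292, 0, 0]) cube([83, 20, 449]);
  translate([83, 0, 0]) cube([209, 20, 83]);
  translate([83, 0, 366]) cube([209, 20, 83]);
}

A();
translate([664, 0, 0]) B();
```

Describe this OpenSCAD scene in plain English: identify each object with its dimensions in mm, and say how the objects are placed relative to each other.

A is a four-legged stool. The seat is a 274×320×37 mm slab whose top surface is at z = 382 mm; four round legs, each 38 mm in diameter, run from the floor (z = 0) to the underside of the seat, each leg's axis is inset half a diameter from the nearest pair of seat edges (so the leg's bounding box is flush with the corner).

B is a rectangular picture frame lying in the x–z plane (depth along y). The opening is 209 mm wide (x) by 283 mm tall (z), surrounded by a border 83 mm wide on all four sides. The frame is 20 mm deep and is made of two full-height vertical stiles with two horizontal rails fitted between them.

The picture frame is on the floor beside the stool on its +x side.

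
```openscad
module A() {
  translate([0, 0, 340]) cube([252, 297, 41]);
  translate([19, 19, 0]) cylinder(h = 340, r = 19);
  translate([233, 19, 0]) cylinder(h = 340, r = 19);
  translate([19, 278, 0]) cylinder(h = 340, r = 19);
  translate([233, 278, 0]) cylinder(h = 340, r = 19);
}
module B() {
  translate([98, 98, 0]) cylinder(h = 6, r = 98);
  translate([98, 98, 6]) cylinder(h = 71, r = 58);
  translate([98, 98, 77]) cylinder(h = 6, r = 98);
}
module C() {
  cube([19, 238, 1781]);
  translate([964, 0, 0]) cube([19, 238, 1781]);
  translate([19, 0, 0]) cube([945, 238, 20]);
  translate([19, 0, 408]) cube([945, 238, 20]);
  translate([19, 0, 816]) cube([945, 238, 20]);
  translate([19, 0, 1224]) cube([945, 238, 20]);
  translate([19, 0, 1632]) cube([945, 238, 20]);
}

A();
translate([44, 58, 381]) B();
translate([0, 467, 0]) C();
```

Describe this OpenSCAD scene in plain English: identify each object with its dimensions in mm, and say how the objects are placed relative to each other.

A is a four-legged stool. The seat is a 252×297×41 mm slab whose top surface is at z = 381 mm; four round legs, each 38 mm in diameter, run from the floor (z = 0) to the underside of the seat, each leg's axis is inset half a diameter from the nearest pair of seat edges (so the leg's bounding box is flush with the corner).

B is a spool: two coaxial disc flanges of radius 98 mm and thickness 6 mm, joined by a core cylinder of radius 58 mm and height 71 mm. The lower flange rests on z = 0 and the three cylinders share a vertical axis.

C is a bookshelf 983 mm wide overall, 238 mm deep and 1781 mm tall. The two sides are 19 mm thick vertical panels. 5 horizontal shelves of 20 mm thickness span between the inner faces of the sides; the lowest shelf sits on the floor and shelves are stacked with a clear vertical gap of 388 mm between each pair.

The spool is on top of the stool. The bookshelf is on the floor beside the stool on its +y side.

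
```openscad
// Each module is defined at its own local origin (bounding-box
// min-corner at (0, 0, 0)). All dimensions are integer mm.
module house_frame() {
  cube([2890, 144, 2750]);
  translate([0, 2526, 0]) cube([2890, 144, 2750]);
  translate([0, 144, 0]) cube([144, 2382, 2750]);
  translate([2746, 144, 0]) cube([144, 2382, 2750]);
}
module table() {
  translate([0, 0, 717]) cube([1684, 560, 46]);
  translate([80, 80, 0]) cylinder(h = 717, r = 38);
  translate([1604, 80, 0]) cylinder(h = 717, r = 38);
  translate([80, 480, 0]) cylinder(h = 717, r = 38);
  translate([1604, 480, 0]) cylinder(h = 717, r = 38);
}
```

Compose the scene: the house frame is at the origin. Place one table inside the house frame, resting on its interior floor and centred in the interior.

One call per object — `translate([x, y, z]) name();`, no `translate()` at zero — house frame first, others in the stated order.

house_frame();
translate([603, 1055, 0]) table();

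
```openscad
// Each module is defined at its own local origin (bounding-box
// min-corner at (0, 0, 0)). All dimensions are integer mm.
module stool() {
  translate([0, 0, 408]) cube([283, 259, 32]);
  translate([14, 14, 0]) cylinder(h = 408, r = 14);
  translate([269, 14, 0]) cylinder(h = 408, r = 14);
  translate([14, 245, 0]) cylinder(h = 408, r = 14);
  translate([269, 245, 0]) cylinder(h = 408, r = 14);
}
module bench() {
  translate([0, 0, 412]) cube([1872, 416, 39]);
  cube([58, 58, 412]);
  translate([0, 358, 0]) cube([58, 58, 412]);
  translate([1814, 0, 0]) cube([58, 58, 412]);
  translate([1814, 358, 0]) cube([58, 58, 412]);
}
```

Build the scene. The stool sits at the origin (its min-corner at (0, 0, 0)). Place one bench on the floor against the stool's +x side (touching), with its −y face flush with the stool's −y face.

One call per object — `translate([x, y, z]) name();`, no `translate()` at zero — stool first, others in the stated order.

stool();
translate([283, 0, 0]) bench();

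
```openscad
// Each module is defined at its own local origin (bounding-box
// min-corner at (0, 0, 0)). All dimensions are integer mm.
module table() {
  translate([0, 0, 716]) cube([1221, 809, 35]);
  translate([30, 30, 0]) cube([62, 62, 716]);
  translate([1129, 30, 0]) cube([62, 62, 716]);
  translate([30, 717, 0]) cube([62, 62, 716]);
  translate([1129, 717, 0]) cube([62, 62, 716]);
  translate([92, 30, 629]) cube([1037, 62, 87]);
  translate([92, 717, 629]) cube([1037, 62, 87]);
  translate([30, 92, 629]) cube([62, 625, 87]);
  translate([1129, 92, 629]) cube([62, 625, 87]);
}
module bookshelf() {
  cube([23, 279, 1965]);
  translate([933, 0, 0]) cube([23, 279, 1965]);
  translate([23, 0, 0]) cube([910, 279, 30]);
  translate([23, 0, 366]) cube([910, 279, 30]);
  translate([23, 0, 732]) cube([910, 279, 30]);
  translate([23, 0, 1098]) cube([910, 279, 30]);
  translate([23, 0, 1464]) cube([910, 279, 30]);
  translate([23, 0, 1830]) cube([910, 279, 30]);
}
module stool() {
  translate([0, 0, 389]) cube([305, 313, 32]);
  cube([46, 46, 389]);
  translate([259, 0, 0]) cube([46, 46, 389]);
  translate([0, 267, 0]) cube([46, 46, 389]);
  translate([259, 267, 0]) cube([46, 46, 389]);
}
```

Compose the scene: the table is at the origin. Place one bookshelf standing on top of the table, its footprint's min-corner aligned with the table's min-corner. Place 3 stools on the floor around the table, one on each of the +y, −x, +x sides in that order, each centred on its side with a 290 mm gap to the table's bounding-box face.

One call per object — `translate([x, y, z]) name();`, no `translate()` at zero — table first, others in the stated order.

table();
translate([0, 0, 751]) bookshelf();
translate([458, 1099, 0]) stool();
translate([-595, 248, 0]) stool();
translate([1511, 248, 0]) stool();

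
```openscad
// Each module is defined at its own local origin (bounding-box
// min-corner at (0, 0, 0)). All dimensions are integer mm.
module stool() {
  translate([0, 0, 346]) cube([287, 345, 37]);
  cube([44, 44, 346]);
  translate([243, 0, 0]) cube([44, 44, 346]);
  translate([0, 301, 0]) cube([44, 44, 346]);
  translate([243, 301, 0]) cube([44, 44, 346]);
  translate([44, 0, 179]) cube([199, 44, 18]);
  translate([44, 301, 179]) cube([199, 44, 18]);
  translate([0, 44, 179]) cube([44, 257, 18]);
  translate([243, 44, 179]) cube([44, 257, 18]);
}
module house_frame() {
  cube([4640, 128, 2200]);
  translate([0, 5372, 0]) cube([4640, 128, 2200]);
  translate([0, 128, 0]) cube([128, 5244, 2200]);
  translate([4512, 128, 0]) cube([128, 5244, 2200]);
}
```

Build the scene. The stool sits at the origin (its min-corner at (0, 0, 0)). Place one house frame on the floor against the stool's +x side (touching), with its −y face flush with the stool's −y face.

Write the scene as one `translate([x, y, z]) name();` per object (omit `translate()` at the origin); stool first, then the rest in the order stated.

stool();
translate([287, 0, 0]) house_frame();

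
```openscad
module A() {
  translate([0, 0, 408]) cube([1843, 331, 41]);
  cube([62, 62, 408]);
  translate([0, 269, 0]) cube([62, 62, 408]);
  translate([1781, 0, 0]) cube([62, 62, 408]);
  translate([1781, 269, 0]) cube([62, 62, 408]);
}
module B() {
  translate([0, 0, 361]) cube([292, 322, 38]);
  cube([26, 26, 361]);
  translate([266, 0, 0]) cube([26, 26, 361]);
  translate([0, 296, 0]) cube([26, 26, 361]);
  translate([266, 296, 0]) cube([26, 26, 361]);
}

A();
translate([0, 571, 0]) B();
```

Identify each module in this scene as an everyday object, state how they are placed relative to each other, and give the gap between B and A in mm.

A is a bench. B is a stool. The stool is on the floor beside the bench on its +y side. The gap between the stool and the bench is 240 mm.

The stool's nearest face is 240 mm from the bench's +y face.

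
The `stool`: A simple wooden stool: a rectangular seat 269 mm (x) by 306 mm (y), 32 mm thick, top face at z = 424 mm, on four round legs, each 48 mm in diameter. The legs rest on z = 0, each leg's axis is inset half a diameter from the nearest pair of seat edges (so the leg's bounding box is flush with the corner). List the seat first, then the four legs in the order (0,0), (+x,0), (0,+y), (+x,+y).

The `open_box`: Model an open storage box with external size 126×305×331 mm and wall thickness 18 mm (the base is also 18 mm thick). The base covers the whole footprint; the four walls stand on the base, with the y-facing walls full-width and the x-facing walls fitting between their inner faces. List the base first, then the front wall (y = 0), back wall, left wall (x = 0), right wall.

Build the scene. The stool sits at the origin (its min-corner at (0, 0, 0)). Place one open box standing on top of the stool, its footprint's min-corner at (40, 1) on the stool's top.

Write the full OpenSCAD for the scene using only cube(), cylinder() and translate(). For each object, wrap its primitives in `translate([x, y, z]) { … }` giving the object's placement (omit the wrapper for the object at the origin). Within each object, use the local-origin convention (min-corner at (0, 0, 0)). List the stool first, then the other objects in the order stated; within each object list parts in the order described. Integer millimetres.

translate([0, 0, 392]) cube([269, 306, 32]);
translate([24, 24, 0]) cylinder(h = 392, r = 24);
translate([245, 24, 0]) cylinder(h = 392, r = 24);
translate([24, 282, 0]) cylinder(h = 392, r = 24);
translate([245, 282, 0]) cylinder(h = 392, r = 24);
translate([40, 1, 424]) {
  cube([126, 305, 18]);
  translate([0, 0, 18]) cube([126, 18, 313]);
  translate([0, 287, 18]) cube([126, 18, 313]);
  translate([0, 18, 18]) cube([18, 269, 313]);
  translate([108, 18, 18]) cube([18, 269, 313]);
}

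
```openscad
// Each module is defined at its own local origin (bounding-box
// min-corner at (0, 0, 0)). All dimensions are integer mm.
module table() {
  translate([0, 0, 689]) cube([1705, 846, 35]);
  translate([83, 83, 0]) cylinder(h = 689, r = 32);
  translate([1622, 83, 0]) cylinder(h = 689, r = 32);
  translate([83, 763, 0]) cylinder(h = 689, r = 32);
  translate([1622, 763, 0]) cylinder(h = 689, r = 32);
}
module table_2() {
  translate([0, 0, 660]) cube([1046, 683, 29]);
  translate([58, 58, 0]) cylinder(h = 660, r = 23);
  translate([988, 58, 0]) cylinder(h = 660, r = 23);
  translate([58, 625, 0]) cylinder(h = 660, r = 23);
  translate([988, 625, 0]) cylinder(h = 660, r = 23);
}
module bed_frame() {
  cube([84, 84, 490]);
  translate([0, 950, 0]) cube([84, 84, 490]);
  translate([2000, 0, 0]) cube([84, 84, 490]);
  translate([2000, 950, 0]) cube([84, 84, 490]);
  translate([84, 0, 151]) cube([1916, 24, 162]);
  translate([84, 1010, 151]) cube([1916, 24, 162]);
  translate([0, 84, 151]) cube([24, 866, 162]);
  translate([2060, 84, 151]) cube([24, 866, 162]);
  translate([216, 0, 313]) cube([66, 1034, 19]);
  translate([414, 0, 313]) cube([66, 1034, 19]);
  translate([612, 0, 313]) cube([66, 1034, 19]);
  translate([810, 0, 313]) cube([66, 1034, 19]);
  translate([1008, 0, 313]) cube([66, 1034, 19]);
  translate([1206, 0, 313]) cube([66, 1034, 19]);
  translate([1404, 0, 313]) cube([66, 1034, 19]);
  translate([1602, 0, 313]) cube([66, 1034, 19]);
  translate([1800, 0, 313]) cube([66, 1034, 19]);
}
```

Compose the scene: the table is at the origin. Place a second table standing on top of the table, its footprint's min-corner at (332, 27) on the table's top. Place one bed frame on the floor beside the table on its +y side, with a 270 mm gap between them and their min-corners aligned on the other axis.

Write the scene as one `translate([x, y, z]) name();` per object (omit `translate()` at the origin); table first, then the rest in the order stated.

table();
translate([332, 27, 724]) table_2();
translate([0, 1116, 0]) bed_frame();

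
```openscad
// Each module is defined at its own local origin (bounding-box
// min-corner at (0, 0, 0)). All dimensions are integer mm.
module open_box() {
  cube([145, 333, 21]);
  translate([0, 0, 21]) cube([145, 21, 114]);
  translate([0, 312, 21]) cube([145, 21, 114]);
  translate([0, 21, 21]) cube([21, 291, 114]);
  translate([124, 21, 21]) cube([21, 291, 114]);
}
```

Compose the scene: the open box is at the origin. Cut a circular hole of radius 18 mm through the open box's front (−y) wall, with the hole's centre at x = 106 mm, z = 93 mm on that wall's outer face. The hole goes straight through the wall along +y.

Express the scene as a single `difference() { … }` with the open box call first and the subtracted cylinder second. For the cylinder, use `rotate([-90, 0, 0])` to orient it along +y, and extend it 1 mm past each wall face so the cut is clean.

difference() {
  open_box();
  translate([106, -1, 93]) rotate([-90, 0, 0]) cylinder(h = 23, r = 18);
}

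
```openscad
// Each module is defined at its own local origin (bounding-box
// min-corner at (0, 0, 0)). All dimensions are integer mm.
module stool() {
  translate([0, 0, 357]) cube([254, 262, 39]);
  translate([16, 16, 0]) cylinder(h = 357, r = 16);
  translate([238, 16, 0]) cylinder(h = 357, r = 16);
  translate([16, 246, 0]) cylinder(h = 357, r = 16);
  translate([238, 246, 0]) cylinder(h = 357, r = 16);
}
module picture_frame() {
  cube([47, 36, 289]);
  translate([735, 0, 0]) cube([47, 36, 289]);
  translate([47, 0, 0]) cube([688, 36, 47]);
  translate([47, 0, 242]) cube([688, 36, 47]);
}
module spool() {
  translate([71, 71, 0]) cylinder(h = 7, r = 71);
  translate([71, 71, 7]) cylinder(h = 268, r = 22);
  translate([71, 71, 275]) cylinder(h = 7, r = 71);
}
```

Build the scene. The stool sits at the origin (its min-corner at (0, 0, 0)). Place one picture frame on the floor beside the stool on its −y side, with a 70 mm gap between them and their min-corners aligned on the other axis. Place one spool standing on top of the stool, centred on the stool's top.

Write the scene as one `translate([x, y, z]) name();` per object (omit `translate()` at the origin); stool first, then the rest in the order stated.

stool();
translate([0, -106, 0]) picture_frame();
translate([56, 60, 396]) spool();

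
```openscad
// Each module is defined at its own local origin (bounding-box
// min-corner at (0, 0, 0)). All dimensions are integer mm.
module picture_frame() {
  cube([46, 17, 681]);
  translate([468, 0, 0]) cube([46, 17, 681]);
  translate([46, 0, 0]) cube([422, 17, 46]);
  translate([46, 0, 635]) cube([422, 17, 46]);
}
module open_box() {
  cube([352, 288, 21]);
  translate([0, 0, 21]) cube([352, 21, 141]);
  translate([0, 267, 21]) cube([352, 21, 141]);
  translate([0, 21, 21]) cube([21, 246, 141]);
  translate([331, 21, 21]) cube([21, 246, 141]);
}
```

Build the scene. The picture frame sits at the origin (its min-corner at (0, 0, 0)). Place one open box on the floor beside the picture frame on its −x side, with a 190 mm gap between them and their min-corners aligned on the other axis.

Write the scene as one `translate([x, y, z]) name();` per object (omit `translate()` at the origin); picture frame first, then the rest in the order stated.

picture_frame();
translate([-542, 0, 0]) open_box();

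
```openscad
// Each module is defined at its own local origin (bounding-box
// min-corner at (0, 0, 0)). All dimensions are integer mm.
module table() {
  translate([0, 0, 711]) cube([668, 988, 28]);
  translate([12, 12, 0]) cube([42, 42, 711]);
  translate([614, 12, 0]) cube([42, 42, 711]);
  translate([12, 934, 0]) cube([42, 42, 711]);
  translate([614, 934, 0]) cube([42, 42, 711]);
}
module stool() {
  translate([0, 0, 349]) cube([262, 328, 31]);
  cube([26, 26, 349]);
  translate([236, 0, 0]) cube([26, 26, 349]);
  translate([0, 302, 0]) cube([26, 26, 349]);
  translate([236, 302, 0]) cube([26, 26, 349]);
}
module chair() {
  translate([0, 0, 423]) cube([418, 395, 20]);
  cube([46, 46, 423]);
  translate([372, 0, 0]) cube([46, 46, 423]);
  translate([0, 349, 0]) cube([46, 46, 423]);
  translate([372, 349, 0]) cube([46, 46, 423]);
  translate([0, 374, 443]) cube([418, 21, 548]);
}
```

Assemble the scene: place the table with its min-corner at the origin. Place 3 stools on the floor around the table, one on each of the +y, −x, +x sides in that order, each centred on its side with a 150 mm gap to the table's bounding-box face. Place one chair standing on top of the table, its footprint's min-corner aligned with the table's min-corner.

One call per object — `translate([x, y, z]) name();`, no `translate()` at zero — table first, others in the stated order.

table();
translate([203, 1138, 0]) stool();
translate([-412, 330, 0]) stool();
translate([818, 330, 0]) stool();
translate([0, 0, 739]) chair();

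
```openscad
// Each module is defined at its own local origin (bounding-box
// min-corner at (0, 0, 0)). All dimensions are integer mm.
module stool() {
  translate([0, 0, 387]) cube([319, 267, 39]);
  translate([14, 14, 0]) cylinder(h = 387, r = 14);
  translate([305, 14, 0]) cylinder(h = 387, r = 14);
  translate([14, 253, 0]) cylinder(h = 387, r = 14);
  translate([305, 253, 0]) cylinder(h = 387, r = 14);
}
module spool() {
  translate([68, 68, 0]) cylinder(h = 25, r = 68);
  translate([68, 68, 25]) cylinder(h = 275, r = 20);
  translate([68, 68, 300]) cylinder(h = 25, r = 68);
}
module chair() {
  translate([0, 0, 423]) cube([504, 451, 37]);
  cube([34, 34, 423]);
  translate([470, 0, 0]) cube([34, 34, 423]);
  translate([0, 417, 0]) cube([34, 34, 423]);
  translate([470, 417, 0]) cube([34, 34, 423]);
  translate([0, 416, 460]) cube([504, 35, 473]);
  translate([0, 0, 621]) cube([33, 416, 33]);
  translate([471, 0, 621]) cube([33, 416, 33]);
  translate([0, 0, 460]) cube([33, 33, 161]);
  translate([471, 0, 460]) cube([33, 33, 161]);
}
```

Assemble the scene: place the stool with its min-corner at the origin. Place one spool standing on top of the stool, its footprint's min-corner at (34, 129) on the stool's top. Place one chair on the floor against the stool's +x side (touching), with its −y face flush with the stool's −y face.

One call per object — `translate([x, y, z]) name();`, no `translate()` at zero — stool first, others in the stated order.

stool();
translate([34, 129, 426]) spool();
translate([319, 0, 0]) chair();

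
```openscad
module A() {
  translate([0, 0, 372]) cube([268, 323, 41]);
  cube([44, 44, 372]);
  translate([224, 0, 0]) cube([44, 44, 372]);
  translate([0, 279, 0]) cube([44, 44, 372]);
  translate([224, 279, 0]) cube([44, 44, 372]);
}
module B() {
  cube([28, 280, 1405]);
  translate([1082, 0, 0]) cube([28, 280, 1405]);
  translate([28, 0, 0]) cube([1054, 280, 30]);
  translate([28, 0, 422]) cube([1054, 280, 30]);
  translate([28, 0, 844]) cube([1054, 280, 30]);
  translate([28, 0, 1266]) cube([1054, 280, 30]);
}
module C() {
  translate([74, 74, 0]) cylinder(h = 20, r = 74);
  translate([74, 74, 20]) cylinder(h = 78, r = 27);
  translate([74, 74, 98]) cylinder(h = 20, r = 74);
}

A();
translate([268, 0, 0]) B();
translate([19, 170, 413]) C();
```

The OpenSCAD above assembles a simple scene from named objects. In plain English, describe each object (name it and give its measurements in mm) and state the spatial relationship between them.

A is a four-legged stool. The seat is 268×323 mm, 41 mm thick, top at z = 413 mm. It stands on four square legs, each 44×44 mm in cross-section, from z = 0 to the seat underside, each flush with a corner of the seat.

B is a bookshelf 1110 mm wide overall, 280 mm deep and 1405 mm tall. The two sides are 28 mm thick vertical panels. 4 horizontal shelves of 30 mm thickness span between the inner faces of the sides; the lowest shelf sits on the floor and shelves are stacked with a clear vertical gap of 392 mm between each pair.

C is a spool: two coaxial disc flanges of radius 74 mm and thickness 20 mm, joined by a core cylinder of radius 27 mm and height 78 mm. The lower flange rests on z = 0 and the three cylinders share a vertical axis.

The bookshelf is against the stool's +x side, with their −y faces flush. The spool is on top of the stool.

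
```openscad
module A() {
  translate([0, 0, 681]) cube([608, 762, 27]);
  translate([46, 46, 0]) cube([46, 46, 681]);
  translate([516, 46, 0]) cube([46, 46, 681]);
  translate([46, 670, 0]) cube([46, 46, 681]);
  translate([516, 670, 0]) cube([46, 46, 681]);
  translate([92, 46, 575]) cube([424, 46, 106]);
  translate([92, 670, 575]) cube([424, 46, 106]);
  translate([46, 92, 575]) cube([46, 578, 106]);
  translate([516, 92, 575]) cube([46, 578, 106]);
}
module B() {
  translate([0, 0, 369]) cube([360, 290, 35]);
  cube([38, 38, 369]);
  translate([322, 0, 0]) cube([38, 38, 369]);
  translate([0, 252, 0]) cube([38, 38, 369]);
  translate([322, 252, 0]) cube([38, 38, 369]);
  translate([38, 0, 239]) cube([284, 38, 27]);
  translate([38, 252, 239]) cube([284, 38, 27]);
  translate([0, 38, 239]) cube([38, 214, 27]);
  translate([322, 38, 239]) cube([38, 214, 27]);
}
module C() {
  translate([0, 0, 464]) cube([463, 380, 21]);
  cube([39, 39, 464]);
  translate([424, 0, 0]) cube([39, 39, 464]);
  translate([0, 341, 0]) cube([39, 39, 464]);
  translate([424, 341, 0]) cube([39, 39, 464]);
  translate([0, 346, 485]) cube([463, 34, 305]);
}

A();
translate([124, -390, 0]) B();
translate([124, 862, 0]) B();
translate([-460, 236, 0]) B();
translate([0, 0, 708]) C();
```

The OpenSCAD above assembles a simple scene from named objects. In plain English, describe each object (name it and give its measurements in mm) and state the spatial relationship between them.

A is a table with a 608×762 mm rectangular top, 27 mm thick, top surface at z = 708 mm, supported by four 46×46 mm square legs, each inset 46 mm from the nearest pair of top edges, running from the floor. Four apron rails, 46 mm thick and 106 mm tall, run between adjacent legs with their top edges flush with the underside of the top and their outer faces flush with the legs' outer faces.

B is a four-legged stool. The seat is a 360×290×35 mm slab whose top surface is at z = 404 mm; four square legs, each 38×38 mm in cross-section, run from the floor (z = 0) to the underside of the seat, each flush with a corner of the seat. Four stretchers, 38 mm wide and 27 mm tall, connect adjacent legs with their undersides at z = 239 mm, each running between the inner faces of the legs it joins and aligned with the legs' outer faces on the other axis.

C is a chair: 463×380 mm seat, 21 mm thick, top at z = 485 mm, on four 39 mm square corner legs flush with the seat edges. A 34 mm thick backrest slab spans the full seat width, extending 305 mm above the seat top, its back face flush with the seat's +y edge.

Three stools sit around the table at the −y, +y, −x sides. The chair is on top of the table.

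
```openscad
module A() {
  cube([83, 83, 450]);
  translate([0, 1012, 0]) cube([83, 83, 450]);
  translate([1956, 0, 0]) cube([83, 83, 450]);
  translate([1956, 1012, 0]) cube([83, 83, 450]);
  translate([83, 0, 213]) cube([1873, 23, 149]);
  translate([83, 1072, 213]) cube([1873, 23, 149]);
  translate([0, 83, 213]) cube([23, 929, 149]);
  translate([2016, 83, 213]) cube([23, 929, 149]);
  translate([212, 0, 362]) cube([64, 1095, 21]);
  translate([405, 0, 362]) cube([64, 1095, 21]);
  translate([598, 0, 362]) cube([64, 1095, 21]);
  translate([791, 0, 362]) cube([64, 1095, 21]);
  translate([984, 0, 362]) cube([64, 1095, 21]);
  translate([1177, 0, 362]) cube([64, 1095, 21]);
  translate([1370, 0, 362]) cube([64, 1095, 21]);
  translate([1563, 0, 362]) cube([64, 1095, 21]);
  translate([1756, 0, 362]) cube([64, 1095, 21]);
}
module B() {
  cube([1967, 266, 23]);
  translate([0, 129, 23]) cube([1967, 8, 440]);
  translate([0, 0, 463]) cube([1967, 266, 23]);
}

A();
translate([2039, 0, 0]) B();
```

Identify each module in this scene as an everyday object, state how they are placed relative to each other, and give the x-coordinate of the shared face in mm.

A is a bed frame. B is an I-beam. The I-beam is against the bed frame's +x side, with their −y faces flush. The x-coordinate of the shared face is 2039 mm.

The bed frame's +x face and the I-beam's −x face are both at x = 2039 mm.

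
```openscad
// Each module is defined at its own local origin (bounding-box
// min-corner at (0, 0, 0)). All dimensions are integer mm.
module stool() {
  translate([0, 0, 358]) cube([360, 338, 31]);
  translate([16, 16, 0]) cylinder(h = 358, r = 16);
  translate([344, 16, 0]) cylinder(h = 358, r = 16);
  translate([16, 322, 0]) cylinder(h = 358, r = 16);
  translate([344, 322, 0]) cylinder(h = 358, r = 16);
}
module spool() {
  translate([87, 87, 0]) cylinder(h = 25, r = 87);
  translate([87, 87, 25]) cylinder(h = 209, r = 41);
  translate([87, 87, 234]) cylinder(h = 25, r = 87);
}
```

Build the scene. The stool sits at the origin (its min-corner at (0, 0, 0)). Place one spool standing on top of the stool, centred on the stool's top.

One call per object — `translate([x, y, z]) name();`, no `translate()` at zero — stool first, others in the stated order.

stool();
translate([93, 82, 389]) spool();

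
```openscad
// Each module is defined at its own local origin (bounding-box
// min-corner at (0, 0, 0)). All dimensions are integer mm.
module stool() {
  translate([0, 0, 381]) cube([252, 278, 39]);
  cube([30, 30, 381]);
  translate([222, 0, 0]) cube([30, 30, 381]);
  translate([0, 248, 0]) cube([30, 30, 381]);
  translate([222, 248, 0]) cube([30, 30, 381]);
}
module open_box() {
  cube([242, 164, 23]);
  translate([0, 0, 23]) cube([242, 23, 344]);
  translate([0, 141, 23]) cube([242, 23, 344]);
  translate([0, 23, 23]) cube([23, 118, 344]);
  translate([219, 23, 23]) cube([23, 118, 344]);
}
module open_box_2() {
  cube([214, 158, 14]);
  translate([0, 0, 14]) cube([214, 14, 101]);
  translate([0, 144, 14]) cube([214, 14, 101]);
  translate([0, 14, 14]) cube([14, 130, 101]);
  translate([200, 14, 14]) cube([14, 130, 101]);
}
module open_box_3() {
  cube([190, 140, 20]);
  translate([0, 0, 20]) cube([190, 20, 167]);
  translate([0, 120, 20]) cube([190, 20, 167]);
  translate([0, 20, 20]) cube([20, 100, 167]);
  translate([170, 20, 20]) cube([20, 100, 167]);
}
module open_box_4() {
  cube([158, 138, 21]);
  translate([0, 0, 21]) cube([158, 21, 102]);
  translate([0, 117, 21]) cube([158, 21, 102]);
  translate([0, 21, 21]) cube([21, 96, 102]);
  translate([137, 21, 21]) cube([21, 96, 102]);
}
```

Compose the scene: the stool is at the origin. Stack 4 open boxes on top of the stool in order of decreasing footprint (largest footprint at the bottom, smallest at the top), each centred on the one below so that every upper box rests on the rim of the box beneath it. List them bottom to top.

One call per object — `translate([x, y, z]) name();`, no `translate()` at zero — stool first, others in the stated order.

stool();
translate([5, 57, 420]) open_box();
translate([19, 60, 787]) open_box_2();
translate([31, 69, 902]) open_box_3();
translate([47, 70, 1089]) open_box_4();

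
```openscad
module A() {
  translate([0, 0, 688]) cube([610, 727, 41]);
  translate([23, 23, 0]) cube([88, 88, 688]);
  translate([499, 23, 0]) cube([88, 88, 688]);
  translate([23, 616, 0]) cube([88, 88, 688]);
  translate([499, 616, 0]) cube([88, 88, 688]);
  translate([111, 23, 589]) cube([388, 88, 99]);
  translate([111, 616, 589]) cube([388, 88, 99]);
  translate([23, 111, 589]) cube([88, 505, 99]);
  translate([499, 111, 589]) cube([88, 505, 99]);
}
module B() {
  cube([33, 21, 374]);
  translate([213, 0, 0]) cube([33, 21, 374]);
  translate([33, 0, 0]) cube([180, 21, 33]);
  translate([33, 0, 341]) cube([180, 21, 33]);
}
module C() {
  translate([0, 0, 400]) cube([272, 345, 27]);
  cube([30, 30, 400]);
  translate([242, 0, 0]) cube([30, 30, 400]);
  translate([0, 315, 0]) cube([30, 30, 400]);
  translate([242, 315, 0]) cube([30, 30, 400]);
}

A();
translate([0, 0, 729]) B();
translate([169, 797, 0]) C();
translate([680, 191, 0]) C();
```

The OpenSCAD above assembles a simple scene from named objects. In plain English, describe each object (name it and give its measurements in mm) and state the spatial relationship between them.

A is a table with a 610×727 mm rectangular top, 41 mm thick, top surface at z = 729 mm, supported by four 88×88 mm square legs, each inset 23 mm from the nearest pair of top edges, running from the floor. Four apron rails, 88 mm thick and 99 mm tall, run between adjacent legs with their top edges flush with the underside of the top and their outer faces flush with the legs' outer faces.

B is a rectangular picture frame lying in the x–z plane (depth along y). The opening is 180 mm wide (x) by 308 mm tall (z), surrounded by a border 33 mm wide on all four sides. The frame is 21 mm deep and is made of two full-height vertical stiles with two horizontal rails fitted between them.

C is a simple wooden stool: a rectangular seat 272 mm (x) by 345 mm (y), 27 mm thick, top face at z = 427 mm, on four square legs, each 30×30 mm in cross-section. The legs rest on z = 0, each flush with a corner of the seat.

The picture frame is on top of the table. Two stools sit around the table at the +y, +x sides.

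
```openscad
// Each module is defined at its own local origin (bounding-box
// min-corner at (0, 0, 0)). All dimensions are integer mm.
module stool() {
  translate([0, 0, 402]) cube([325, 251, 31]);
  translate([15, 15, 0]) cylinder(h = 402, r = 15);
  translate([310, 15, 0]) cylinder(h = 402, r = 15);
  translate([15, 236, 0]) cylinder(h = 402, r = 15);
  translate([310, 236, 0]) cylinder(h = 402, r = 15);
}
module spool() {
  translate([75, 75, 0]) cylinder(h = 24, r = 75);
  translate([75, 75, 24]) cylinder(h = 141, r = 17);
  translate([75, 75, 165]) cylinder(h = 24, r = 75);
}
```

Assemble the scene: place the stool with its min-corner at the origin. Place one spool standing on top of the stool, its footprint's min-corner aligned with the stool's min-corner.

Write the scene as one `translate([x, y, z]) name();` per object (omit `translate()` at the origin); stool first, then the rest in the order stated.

stool();
translate([0, 0, 433]) spool();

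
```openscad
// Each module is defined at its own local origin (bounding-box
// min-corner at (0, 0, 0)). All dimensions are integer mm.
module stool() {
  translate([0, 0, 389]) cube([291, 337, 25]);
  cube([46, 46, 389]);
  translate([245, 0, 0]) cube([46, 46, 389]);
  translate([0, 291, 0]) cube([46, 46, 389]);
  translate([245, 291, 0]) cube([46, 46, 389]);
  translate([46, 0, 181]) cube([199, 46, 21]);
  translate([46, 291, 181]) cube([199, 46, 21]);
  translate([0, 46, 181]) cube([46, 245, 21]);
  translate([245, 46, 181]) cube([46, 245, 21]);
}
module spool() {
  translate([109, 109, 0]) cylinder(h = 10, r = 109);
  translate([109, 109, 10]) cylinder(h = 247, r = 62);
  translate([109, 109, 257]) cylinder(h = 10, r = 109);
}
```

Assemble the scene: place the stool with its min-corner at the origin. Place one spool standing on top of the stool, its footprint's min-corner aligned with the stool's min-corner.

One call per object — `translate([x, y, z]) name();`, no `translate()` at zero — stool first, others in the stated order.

stool();
translate([0, 0, 414]) spool();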